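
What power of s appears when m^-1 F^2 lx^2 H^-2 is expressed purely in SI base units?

12

F = C/V (capacitance = charge per voltage),
    = A·s/(kg·m²·s⁻³·A⁻¹) (substituting C and V),
    = kg⁻¹·m⁻²·s⁴·A².
So F² = kg⁻²·m⁻⁴·s⁸·A⁴.
lx = lm/m² (illuminance = luminous flux per area),
    = m⁻²·cd.
So lx² = m⁻⁴·cd².
H = Wb/A (inductance = flux per current),
    = kg·m²·s⁻²·A⁻².
So H⁻² = kg⁻²·m⁻⁴·s⁴·A⁴.
Combining: m⁻¹·F²·lx²·H⁻² = m⁻¹ · (kg⁻²·m⁻⁴·s⁸·A⁴) · (m⁻⁴·cd²) · (kg⁻²·m⁻⁴·s⁴·A⁴) = kg⁻⁴·m⁻¹³·s¹²·A⁸·cd².
The exponent of s is 12.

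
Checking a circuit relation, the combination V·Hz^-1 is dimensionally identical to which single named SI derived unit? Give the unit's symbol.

V = kg·m²·s⁻³·A⁻¹.
Hz = s⁻¹.
So Hz⁻¹ = s.
Combining: V·Hz⁻¹ = (kg·m²·s⁻³·A⁻¹) · s = kg·m²·s⁻²·A⁻¹.
kg·m²·s⁻²·A⁻¹ is the base-SI form of the weber.

Wb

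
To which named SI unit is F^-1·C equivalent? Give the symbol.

V

F = kg⁻¹·m⁻²·s⁴·A².
So F⁻¹ = kg·m²·s⁻⁴·A⁻².
C = s·A.
Combining: F⁻¹·C = (kg·m²·s⁻⁴·A⁻²) · (s·A) = kg·m²·s⁻³·A⁻¹.
kg·m²·s⁻³·A⁻¹ is the base-SI form of the volt.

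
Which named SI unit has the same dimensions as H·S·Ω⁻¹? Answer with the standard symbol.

F

H = Wb/A (inductance = flux per current),
    = kg·m²·s⁻²·A⁻².
S = 1/Ω (conductance is reciprocal resistance),
    = kg⁻¹·m⁻²·s³·A².
Ω = V/A (resistance = voltage per current),
    = kg·m²·s⁻³·A⁻².
So Ω⁻¹ = kg⁻¹·m⁻²·s³·A².
Combining: H·S·Ω⁻¹ = (kg·m²·s⁻²·A⁻²) · (kg⁻¹·m⁻²·s³·A²) · (kg⁻¹·m⁻²·s³·A²) = kg⁻¹·m⁻²·s⁴·A².
kg⁻¹·m⁻²·s⁴·A² is the base-SI form of the farad.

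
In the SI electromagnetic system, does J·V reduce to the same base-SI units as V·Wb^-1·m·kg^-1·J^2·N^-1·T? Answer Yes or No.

Left side:
  J = N·m (work = force × distance),
      = kg·m²·s⁻².
  V = W/A (potential = power per current),
      = kg·m²·s⁻³·A⁻¹.
  Combining: J·V = (kg·m²·s⁻²) · (kg·m²·s⁻³·A⁻¹) = kg²·m⁴·s⁻⁵·A⁻¹.
Right side:
  V = W/A (potential = power per current),
      = kg·m²·s⁻³·A⁻¹.
  Wb = V·s (flux: a volt is a weber per second),
      = kg·m²·s⁻²·A⁻¹.
  So Wb⁻¹ = kg⁻¹·m⁻²·s²·A.
  J = N·m (work = force × distance),
      = kg·m²·s⁻².
  So J² = kg²·m⁴·s⁻⁴.
  N = kg·m/s² = kg·m·s⁻² (force = mass × acceleration).
  So N⁻¹ = kg⁻¹·m⁻¹·s².
  T = Wb/m² (flux density = flux per area),
      = kg·s⁻²·A⁻¹.
  Combining: V·Wb⁻¹·m·kg⁻¹·J²·N⁻¹·T = (kg·m²·s⁻³·A⁻¹) · (kg⁻¹·m⁻²·s²·A) · m · kg⁻¹ · (kg²·m⁴·s⁻⁴) · (kg⁻¹·m⁻¹·s²) · (kg·s⁻²·A⁻¹) = kg·m⁴·s⁻⁵·A⁻¹.
Left is kg²·m⁴·s⁻⁵·A⁻¹; right is kg·m⁴·s⁻⁵·A⁻¹ — different.

No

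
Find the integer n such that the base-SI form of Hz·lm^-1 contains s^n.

Hz = s⁻¹.
lm = cd.
So lm⁻¹ = cd⁻¹.
Combining: Hz·lm⁻¹ = s⁻¹ · cd⁻¹ = s⁻¹·cd⁻¹.
The exponent of s is -1.

-1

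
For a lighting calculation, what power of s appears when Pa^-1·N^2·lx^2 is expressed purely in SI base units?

-2

Pa = N/m² (pressure = force per area),
    = kg·m⁻¹·s⁻².
So Pa⁻¹ = kg⁻¹·m·s².
N = kg·m/s² = kg·m·s⁻² (force = mass × acceleration).
So N² = kg²·m²·s⁻⁴.
lx = lm/m² (illuminance = luminous flux per area),
    = m⁻²·cd.
So lx² = m⁻⁴·cd².
Combining: Pa⁻¹·N²·lx² = (kg⁻¹·m·s²) · (kg²·m²·s⁻⁴) · (m⁻⁴·cd²) = kg·m⁻¹·s⁻²·cd².
The exponent of s is -2.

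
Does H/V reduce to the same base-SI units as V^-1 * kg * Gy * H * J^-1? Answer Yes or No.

Left side:
  V = W/A (potential = power per current),
      = kg·m²·s⁻³·A⁻¹.
  So V⁻¹ = kg⁻¹·m⁻²·s³·A.
  H = Wb/A (inductance = flux per current),
      = kg·m²·s⁻²·A⁻².
  Combining: V⁻¹·H = (kg⁻¹·m⁻²·s³·A) · (kg·m²·s⁻²·A⁻²) = s·A⁻¹.
Right side:
  V = W/A (potential = power per current),
      = kg·m²·s⁻³·A⁻¹.
  So V⁻¹ = kg⁻¹·m⁻²·s³·A.
  Gy = J/kg (absorbed dose = energy per mass),
      = m²·s⁻².
  H = Wb/A (inductance = flux per current),
      = kg·m²·s⁻²·A⁻².
  J = N·m (work = force × distance),
      = kg·m²·s⁻².
  So J⁻¹ = kg⁻¹·m⁻²·s².
  Combining: V⁻¹·kg·Gy·H·J⁻¹ = (kg⁻¹·m⁻²·s³·A) · kg · (m²·s⁻²) · (kg·m²·s⁻²·A⁻²) · (kg⁻¹·m⁻²·s²) = s·A⁻¹.
Both reduce to s·A⁻¹.

Yes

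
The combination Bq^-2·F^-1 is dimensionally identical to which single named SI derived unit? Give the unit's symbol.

Bq = 1/s = s⁻¹ (activity is decays per second).
So Bq⁻² = s².
F = C/V (capacitance = charge per voltage),
    = A·s/(kg·m²·s⁻³·A⁻¹) (substituting C and V),
    = kg⁻¹·m⁻²·s⁴·A².
So F⁻¹ = kg·m²·s⁻⁴·A⁻².
Combining: Bq⁻²·F⁻¹ = s² · (kg·m²·s⁻⁴·A⁻²) = kg·m²·s⁻²·A⁻².
kg·m²·s⁻²·A⁻² is the base-SI form of the henry.

H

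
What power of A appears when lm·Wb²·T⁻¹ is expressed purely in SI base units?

-1

lm = cd·sr = cd (luminous flux; sr is dimensionless).
Wb = V·s (flux: a volt is a weber per second),
    = kg·m²·s⁻²·A⁻¹.
So Wb² = kg²·m⁴·s⁻⁴·A⁻².
T = Wb/m² (flux density = flux per area),
    = kg·s⁻²·A⁻¹.
So T⁻¹ = kg⁻¹·s²·A.
Combining: lm·Wb²·T⁻¹ = cd · (kg²·m⁴·s⁻⁴·A⁻²) · (kg⁻¹·s²·A) = kg·m⁴·s⁻²·A⁻¹·cd.
The exponent of A is -1.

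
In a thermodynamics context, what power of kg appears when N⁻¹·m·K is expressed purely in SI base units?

-1

N = kg·m·s⁻².
So N⁻¹ = kg⁻¹·m⁻¹·s².
Combining: N⁻¹·m·K = (kg⁻¹·m⁻¹·s²) · m · K = kg⁻¹·s²·K.
The exponent of kg is -1.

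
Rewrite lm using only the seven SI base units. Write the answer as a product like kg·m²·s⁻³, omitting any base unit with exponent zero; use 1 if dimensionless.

cd

lm = cd·sr = cd (luminous flux; sr is dimensionless).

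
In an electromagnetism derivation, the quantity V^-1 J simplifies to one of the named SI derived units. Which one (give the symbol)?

C

V = W/A (potential = power per current),
    = kg·m²·s⁻³·A⁻¹.
So V⁻¹ = kg⁻¹·m⁻²·s³·A.
J = N·m (work = force × distance),
    = kg·m²·s⁻².
Combining: V⁻¹·J = (kg⁻¹·m⁻²·s³·A) · (kg·m²·s⁻²) = s·A.
s·A is the base-SI form of the coulomb.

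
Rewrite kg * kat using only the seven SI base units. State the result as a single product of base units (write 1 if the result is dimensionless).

kat = mol/s = s⁻¹·mol (catalytic activity).
Combining: kg·kat = kg · (s⁻¹·mol) = kg·s⁻¹·mol.

kg·s⁻¹·mol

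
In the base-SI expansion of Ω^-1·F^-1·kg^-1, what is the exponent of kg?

Ω = kg·m²·s⁻³·A⁻².
So Ω⁻¹ = kg⁻¹·m⁻²·s³·A².
F = kg⁻¹·m⁻²·s⁴·A².
So F⁻¹ = kg·m²·s⁻⁴·A⁻².
Combining: Ω⁻¹·F⁻¹·kg⁻¹ = (kg⁻¹·m⁻²·s³·A²) · (kg·m²·s⁻⁴·A⁻²) · kg⁻¹ = kg⁻¹·s⁻¹.
The exponent of kg is -1.

-1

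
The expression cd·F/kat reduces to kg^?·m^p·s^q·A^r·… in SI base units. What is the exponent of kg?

-1

kat = mol/s = s⁻¹·mol (catalytic activity).
So kat⁻¹ = s·mol⁻¹.
F = C/V (capacitance = charge per voltage),
    = A·s/(kg·m²·s⁻³·A⁻¹) (substituting C and V),
    = kg⁻¹·m⁻²·s⁴·A².
Combining: kat⁻¹·cd·F = (s·mol⁻¹) · cd · (kg⁻¹·m⁻²·s⁴·A²) = kg⁻¹·m⁻²·s⁵·A²·mol⁻¹·cd.
The exponent of kg is -1.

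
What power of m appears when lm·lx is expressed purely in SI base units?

-2

lm = cd·sr = cd (luminous flux; sr is dimensionless).
lx = lm/m² (illuminance = luminous flux per area),
    = m⁻²·cd.
Combining: lm·lx = cd · (m⁻²·cd) = m⁻²·cd².
The exponent of m is -2.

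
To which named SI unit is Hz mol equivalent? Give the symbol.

Hz = s⁻¹.
Combining: Hz·mol = s⁻¹ · mol = s⁻¹·mol.
s⁻¹·mol is the base-SI form of the katal.

kat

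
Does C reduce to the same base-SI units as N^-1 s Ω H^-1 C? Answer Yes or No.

Left side:
  C = A·s = s·A (charge = current × time).
Right side:
  N = kg·m·s⁻².
  So N⁻¹ = kg⁻¹·m⁻¹·s².
  Ω = kg·m²·s⁻³·A⁻².
  H = kg·m²·s⁻²·A⁻².
  So H⁻¹ = kg⁻¹·m⁻²·s²·A².
  C = s·A.
  Combining: N⁻¹·s·Ω·H⁻¹·C = (kg⁻¹·m⁻¹·s²) · s · (kg·m²·s⁻³·A⁻²) · (kg⁻¹·m⁻²·s²·A²) · (s·A) = kg⁻¹·m⁻¹·s³·A.
Left is s·A; right is kg⁻¹·m⁻¹·s³·A — different.

No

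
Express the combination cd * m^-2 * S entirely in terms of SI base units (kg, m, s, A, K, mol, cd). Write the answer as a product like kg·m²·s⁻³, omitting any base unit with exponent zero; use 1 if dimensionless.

S = 1/Ω (conductance is reciprocal resistance),
    = kg⁻¹·m⁻²·s³·A².
Combining: cd·m⁻²·S = cd · m⁻² · (kg⁻¹·m⁻²·s³·A²) = kg⁻¹·m⁻⁴·s³·A²·cd.

kg⁻¹·m⁻⁴·s³·A²·cd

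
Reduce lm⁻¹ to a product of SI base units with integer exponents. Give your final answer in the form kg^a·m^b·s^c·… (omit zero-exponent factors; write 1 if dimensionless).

lm = cd·sr = cd (luminous flux; sr is dimensionless).
So lm⁻¹ = cd⁻¹.

cd⁻¹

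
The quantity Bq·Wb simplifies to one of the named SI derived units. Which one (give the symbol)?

Bq = s⁻¹.
Wb = kg·m²·s⁻²·A⁻¹.
Combining: Bq·Wb = s⁻¹ · (kg·m²·s⁻²·A⁻¹) = kg·m²·s⁻³·A⁻¹.
kg·m²·s⁻³·A⁻¹ is the base-SI form of the volt.

V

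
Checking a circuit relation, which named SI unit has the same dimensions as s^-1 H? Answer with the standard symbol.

H = Wb/A (inductance = flux per current),
    = kg·m²·s⁻²·A⁻².
Combining: s⁻¹·H = s⁻¹ · (kg·m²·s⁻²·A⁻²) = kg·m²·s⁻³·A⁻².
kg·m²·s⁻³·A⁻² is the base-SI form of the ohm.

Ω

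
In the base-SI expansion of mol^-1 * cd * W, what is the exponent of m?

2

W = J/s (power = energy per time),
    = kg·m²·s⁻³.
Combining: mol⁻¹·cd·W = mol⁻¹ · cd · (kg·m²·s⁻³) = kg·m²·s⁻³·mol⁻¹·cd.
The exponent of m is 2.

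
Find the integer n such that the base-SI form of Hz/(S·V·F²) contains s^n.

-9

S = 1/Ω (conductance is reciprocal resistance),
    = kg⁻¹·m⁻²·s³·A².
So S⁻¹ = kg·m²·s⁻³·A⁻².
V = W/A (potential = power per current),
    = kg·m²·s⁻³·A⁻¹.
So V⁻¹ = kg⁻¹·m⁻²·s³·A.
Hz = 1/s = s⁻¹ (frequency is cycles per second).
F = C/V (capacitance = charge per voltage),
    = A·s/(kg·m²·s⁻³·A⁻¹) (substituting C and V),
    = kg⁻¹·m⁻²·s⁴·A².
So F⁻² = kg²·m⁴·s⁻⁸·A⁻⁴.
Combining: S⁻¹·V⁻¹·Hz·F⁻² = (kg·m²·s⁻³·A⁻²) · (kg⁻¹·m⁻²·s³·A) · s⁻¹ · (kg²·m⁴·s⁻⁸·A⁻⁴) = kg²·m⁴·s⁻⁹·A⁻⁵.
The exponent of s is -9.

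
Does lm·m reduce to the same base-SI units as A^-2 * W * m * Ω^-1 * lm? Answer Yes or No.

Left side:
  lm = cd·sr = cd (luminous flux; sr is dimensionless).
  Combining: lm·m = cd · m = m·cd.
Right side:
  W = kg·m²·s⁻³.
  Ω = kg·m²·s⁻³·A⁻².
  So Ω⁻¹ = kg⁻¹·m⁻²·s³·A².
  lm = cd.
  Combining: A⁻²·W·m·Ω⁻¹·lm = A⁻² · (kg·m²·s⁻³) · m · (kg⁻¹·m⁻²·s³·A²) · cd = m·cd.
Both reduce to m·cd.

Yes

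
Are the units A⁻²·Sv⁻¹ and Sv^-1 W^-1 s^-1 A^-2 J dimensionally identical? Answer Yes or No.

Left side:
  Sv = J/kg (equivalent dose = energy per mass),
      = m²·s⁻².
  So Sv⁻¹ = m⁻²·s².
  Combining: A⁻²·Sv⁻¹ = A⁻² · (m⁻²·s²) = m⁻²·s²·A⁻².
Right side:
  Sv = J/kg (equivalent dose = energy per mass),
      = m²·s⁻².
  So Sv⁻¹ = m⁻²·s².
  W = J/s (power = energy per time),
      = kg·m²·s⁻³.
  So W⁻¹ = kg⁻¹·m⁻²·s³.
  J = N·m (work = force × distance),
      = kg·m²·s⁻².
  Combining: Sv⁻¹·W⁻¹·s⁻¹·A⁻²·J = (m⁻²·s²) · (kg⁻¹·m⁻²·s³) · s⁻¹ · A⁻² · (kg·m²·s⁻²) = m⁻²·s²·A⁻².
Both reduce to m⁻²·s²·A⁻².

Yes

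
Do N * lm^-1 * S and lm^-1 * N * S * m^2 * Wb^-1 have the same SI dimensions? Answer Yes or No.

No

Left side:
  N = kg·m·s⁻².
  lm = cd.
  So lm⁻¹ = cd⁻¹.
  S = kg⁻¹·m⁻²·s³·A².
  Combining: N·lm⁻¹·S = (kg·m·s⁻²) · cd⁻¹ · (kg⁻¹·m⁻²·s³·A²) = m⁻¹·s·A²·cd⁻¹.
Right side:
  lm = cd·sr = cd (luminous flux; sr is dimensionless).
  So lm⁻¹ = cd⁻¹.
  N = kg·m/s² = kg·m·s⁻² (force = mass × acceleration).
  S = 1/Ω (conductance is reciprocal resistance),
      = kg⁻¹·m⁻²·s³·A².
  Wb = V·s (flux: a volt is a weber per second),
      = kg·m²·s⁻²·A⁻¹.
  So Wb⁻¹ = kg⁻¹·m⁻²·s²·A.
  Combining: lm⁻¹·N·S·m²·Wb⁻¹ = cd⁻¹ · (kg·m·s⁻²) · (kg⁻¹·m⁻²·s³·A²) · m² · (kg⁻¹·m⁻²·s²·A) = kg⁻¹·m⁻¹·s³·A³·cd⁻¹.
Left is m⁻¹·s·A²·cd⁻¹; right is kg⁻¹·m⁻¹·s³·A³·cd⁻¹ — different.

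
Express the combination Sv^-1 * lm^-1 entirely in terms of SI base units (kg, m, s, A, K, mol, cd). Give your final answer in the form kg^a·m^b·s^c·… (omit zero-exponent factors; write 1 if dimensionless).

Sv = J/kg (equivalent dose = energy per mass),
    = m²·s⁻².
So Sv⁻¹ = m⁻²·s².
lm = cd·sr = cd (luminous flux; sr is dimensionless).
So lm⁻¹ = cd⁻¹.
Combining: Sv⁻¹·lm⁻¹ = (m⁻²·s²) · cd⁻¹ = m⁻²·s²·cd⁻¹.

m⁻²·s²·cd⁻¹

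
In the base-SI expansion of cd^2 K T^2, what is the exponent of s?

T = kg·s⁻²·A⁻¹.
So T² = kg²·s⁻⁴·A⁻².
Combining: cd²·K·T² = cd² · K · (kg²·s⁻⁴·A⁻²) = kg²·s⁻⁴·A⁻²·K·cd².
The exponent of s is -4.

-4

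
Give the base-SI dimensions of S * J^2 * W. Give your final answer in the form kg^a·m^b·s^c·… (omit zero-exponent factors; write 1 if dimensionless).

S = kg⁻¹·m⁻²·s³·A².
J = kg·m²·s⁻².
So J² = kg²·m⁴·s⁻⁴.
W = kg·m²·s⁻³.
Combining: S·J²·W = (kg⁻¹·m⁻²·s³·A²) · (kg²·m⁴·s⁻⁴) · (kg·m²·s⁻³) = kg²·m⁴·s⁻⁴·A².

kg²·m⁴·s⁻⁴·A²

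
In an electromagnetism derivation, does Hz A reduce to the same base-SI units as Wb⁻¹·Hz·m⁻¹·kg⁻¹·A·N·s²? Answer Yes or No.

Left side:
  Hz = 1/s = s⁻¹ (frequency is cycles per second).
  Combining: Hz·A = s⁻¹ · A = s⁻¹·A.
Right side:
  Wb = V·s (flux: a volt is a weber per second),
      = kg·m²·s⁻²·A⁻¹.
  So Wb⁻¹ = kg⁻¹·m⁻²·s²·A.
  Hz = 1/s = s⁻¹ (frequency is cycles per second).
  N = kg·m/s² = kg·m·s⁻² (force = mass × acceleration).
  Combining: Wb⁻¹·Hz·m⁻¹·kg⁻¹·A·N·s² = (kg⁻¹·m⁻²·s²·A) · s⁻¹ · m⁻¹ · kg⁻¹ · A · (kg·m·s⁻²) · s² = kg⁻¹·m⁻²·s·A².
Left is s⁻¹·A; right is kg⁻¹·m⁻²·s·A² — different.

No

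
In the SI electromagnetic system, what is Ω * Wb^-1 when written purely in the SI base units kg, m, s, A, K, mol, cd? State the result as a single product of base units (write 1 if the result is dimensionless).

s⁻¹·A⁻¹

Ω = kg·m²·s⁻³·A⁻².
Wb = kg·m²·s⁻²·A⁻¹.
So Wb⁻¹ = kg⁻¹·m⁻²·s²·A.
Combining: Ω·Wb⁻¹ = (kg·m²·s⁻³·A⁻²) · (kg⁻¹·m⁻²·s²·A) = s⁻¹·A⁻¹.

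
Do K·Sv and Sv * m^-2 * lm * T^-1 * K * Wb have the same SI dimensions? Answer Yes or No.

No

Left side:
  Sv = J/kg (equivalent dose = energy per mass),
      = m²·s⁻².
  Combining: K·Sv = K · (m²·s⁻²) = m²·s⁻²·K.
Right side:
  Sv = m²·s⁻².
  lm = cd.
  T = kg·s⁻²·A⁻¹.
  So T⁻¹ = kg⁻¹·s²·A.
  Wb = kg·m²·s⁻²·A⁻¹.
  Combining: Sv·m⁻²·lm·T⁻¹·K·Wb = (m²·s⁻²) · m⁻² · cd · (kg⁻¹·s²·A) · K · (kg·m²·s⁻²·A⁻¹) = m²·s⁻²·K·cd.
Left is m²·s⁻²·K; right is m²·s⁻²·K·cd — different.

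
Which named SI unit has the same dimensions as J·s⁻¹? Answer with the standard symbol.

J = N·m (work = force × distance),
    = kg·m²·s⁻².
Combining: J·s⁻¹ = (kg·m²·s⁻²) · s⁻¹ = kg·m²·s⁻³.
kg·m²·s⁻³ is the base-SI form of the watt.

W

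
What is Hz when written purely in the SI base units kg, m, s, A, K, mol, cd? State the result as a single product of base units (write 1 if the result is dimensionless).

s⁻¹

Hz = s⁻¹.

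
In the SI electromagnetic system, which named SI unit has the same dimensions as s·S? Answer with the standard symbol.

F

S = kg⁻¹·m⁻²·s³·A².
Combining: s·S = s · (kg⁻¹·m⁻²·s³·A²) = kg⁻¹·m⁻²·s⁴·A².
kg⁻¹·m⁻²·s⁴·A² is the base-SI form of the farad.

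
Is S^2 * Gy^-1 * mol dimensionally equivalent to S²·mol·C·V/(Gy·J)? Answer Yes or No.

Left side:
  S = 1/Ω (conductance is reciprocal resistance),
      = kg⁻¹·m⁻²·s³·A².
  So S² = kg⁻²·m⁻⁴·s⁶·A⁴.
  Gy = J/kg (absorbed dose = energy per mass),
      = m²·s⁻².
  So Gy⁻¹ = m⁻²·s².
  Combining: S²·Gy⁻¹·mol = (kg⁻²·m⁻⁴·s⁶·A⁴) · (m⁻²·s²) · mol = kg⁻²·m⁻⁶·s⁸·A⁴·mol.
Right side:
  Gy = J/kg (absorbed dose = energy per mass),
      = m²·s⁻².
  So Gy⁻¹ = m⁻²·s².
  J = N·m (work = force × distance),
      = kg·m²·s⁻².
  So J⁻¹ = kg⁻¹·m⁻²·s².
  S = 1/Ω (conductance is reciprocal resistance),
      = kg⁻¹·m⁻²·s³·A².
  So S² = kg⁻²·m⁻⁴·s⁶·A⁴.
  C = A·s = s·A (charge = current × time).
  V = W/A (potential = power per current),
      = kg·m²·s⁻³·A⁻¹.
  Combining: Gy⁻¹·J⁻¹·S²·mol·C·V = (m⁻²·s²) · (kg⁻¹·m⁻²·s²) · (kg⁻²·m⁻⁴·s⁶·A⁴) · mol · (s·A) · (kg·m²·s⁻³·A⁻¹) = kg⁻²·m⁻⁶·s⁸·A⁴·mol.
Both reduce to kg⁻²·m⁻⁶·s⁸·A⁴·mol.

Yes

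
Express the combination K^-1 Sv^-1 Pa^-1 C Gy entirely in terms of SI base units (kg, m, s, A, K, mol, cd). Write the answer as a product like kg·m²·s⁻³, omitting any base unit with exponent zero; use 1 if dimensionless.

kg⁻¹·m·s³·A·K⁻¹

Sv = m²·s⁻².
So Sv⁻¹ = m⁻²·s².
Pa = kg·m⁻¹·s⁻².
So Pa⁻¹ = kg⁻¹·m·s².
C = s·A.
Gy = m²·s⁻².
Combining: K⁻¹·Sv⁻¹·Pa⁻¹·C·Gy = K⁻¹ · (m⁻²·s²) · (kg⁻¹·m·s²) · (s·A) · (m²·s⁻²) = kg⁻¹·m·s³·A·K⁻¹.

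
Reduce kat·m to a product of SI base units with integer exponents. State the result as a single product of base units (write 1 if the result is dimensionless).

kat = mol/s = s⁻¹·mol (catalytic activity).
Combining: kat·m = (s⁻¹·mol) · m = m·s⁻¹·mol.

m·s⁻¹·mol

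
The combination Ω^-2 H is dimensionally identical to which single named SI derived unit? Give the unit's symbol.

Ω = kg·m²·s⁻³·A⁻².
So Ω⁻² = kg⁻²·m⁻⁴·s⁶·A⁴.
H = kg·m²·s⁻²·A⁻².
Combining: Ω⁻²·H = (kg⁻²·m⁻⁴·s⁶·A⁴) · (kg·m²·s⁻²·A⁻²) = kg⁻¹·m⁻²·s⁴·A².
kg⁻¹·m⁻²·s⁴·A² is the base-SI form of the farad.

F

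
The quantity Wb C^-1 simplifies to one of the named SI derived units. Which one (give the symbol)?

Wb = kg·m²·s⁻²·A⁻¹.
C = s·A.
So C⁻¹ = s⁻¹·A⁻¹.
Combining: Wb·C⁻¹ = (kg·m²·s⁻²·A⁻¹) · (s⁻¹·A⁻¹) = kg·m²·s⁻³·A⁻².
kg·m²·s⁻³·A⁻² is the base-SI form of the ohm.

Ω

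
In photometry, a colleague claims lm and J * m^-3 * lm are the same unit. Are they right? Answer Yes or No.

Left side:
  lm = cd·sr = cd (luminous flux; sr is dimensionless).
Right side:
  J = kg·m²·s⁻².
  lm = cd.
  Combining: J·m⁻³·lm = (kg·m²·s⁻²) · m⁻³ · cd = kg·m⁻¹·s⁻²·cd.
Left is cd; right is kg·m⁻¹·s⁻²·cd — different.

No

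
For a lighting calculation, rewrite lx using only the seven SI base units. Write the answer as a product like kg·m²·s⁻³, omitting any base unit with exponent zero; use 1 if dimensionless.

lx = m⁻²·cd.

m⁻²·cd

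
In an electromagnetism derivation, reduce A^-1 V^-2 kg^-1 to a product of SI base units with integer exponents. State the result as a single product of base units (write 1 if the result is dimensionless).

V = W/A (potential = power per current),
    = kg·m²·s⁻³·A⁻¹.
So V⁻² = kg⁻²·m⁻⁴·s⁶·A².
Combining: A⁻¹·V⁻²·kg⁻¹ = A⁻¹ · (kg⁻²·m⁻⁴·s⁶·A²) · kg⁻¹ = kg⁻³·m⁻⁴·s⁶·A.

kg⁻³·m⁻⁴·s⁶·A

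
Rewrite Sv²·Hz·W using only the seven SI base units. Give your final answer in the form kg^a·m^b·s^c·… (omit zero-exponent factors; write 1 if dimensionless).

kg·m⁶·s⁻⁸

Sv = J/kg (equivalent dose = energy per mass),
    = m²·s⁻².
So Sv² = m⁴·s⁻⁴.
Hz = 1/s = s⁻¹ (frequency is cycles per second).
W = J/s (power = energy per time),
    = kg·m²·s⁻³.
Combining: Sv²·Hz·W = (m⁴·s⁻⁴) · s⁻¹ · (kg·m²·s⁻³) = kg·m⁶·s⁻⁸.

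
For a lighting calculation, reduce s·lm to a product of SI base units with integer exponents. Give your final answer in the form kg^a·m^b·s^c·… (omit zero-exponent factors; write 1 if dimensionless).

lm = cd.
Combining: s·lm = s · cd = s·cd.

s·cd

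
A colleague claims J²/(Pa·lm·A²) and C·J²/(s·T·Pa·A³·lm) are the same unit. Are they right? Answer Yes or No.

Left side:
  Pa = kg·m⁻¹·s⁻².
  So Pa⁻¹ = kg⁻¹·m·s².
  lm = cd.
  So lm⁻¹ = cd⁻¹.
  J = kg·m²·s⁻².
  So J² = kg²·m⁴·s⁻⁴.
  Combining: Pa⁻¹·lm⁻¹·A⁻²·J² = (kg⁻¹·m·s²) · cd⁻¹ · A⁻² · (kg²·m⁴·s⁻⁴) = kg·m⁵·s⁻²·A⁻²·cd⁻¹.
Right side:
  C = A·s = s·A (charge = current × time).
  T = Wb/m² (flux density = flux per area),
      = kg·s⁻²·A⁻¹.
  So T⁻¹ = kg⁻¹·s²·A.
  J = N·m (work = force × distance),
      = kg·m²·s⁻².
  So J² = kg²·m⁴·s⁻⁴.
  Pa = N/m² (pressure = force per area),
      = kg·m⁻¹·s⁻².
  So Pa⁻¹ = kg⁻¹·m·s².
  lm = cd·sr = cd (luminous flux; sr is dimensionless).
  So lm⁻¹ = cd⁻¹.
  Combining: C·s⁻¹·T⁻¹·J²·Pa⁻¹·A⁻³·lm⁻¹ = (s·A) · s⁻¹ · (kg⁻¹·s²·A) · (kg²·m⁴·s⁻⁴) · (kg⁻¹·m·s²) · A⁻³ · cd⁻¹ = m⁵·A⁻¹·cd⁻¹.
Left is kg·m⁵·s⁻²·A⁻²·cd⁻¹; right is m⁵·A⁻¹·cd⁻¹ — different.

No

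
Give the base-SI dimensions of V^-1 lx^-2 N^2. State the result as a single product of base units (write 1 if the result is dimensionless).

V = kg·m²·s⁻³·A⁻¹.
So V⁻¹ = kg⁻¹·m⁻²·s³·A.
lx = m⁻²·cd.
So lx⁻² = m⁴·cd⁻².
N = kg·m·s⁻².
So N² = kg²·m²·s⁻⁴.
Combining: V⁻¹·lx⁻²·N² = (kg⁻¹·m⁻²·s³·A) · (m⁴·cd⁻²) · (kg²·m²·s⁻⁴) = kg·m⁴·s⁻¹·A·cd⁻².

kg·m⁴·s⁻¹·A·cd⁻²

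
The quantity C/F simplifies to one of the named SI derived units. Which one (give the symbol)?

F = kg⁻¹·m⁻²·s⁴·A².
So F⁻¹ = kg·m²·s⁻⁴·A⁻².
C = s·A.
Combining: F⁻¹·C = (kg·m²·s⁻⁴·A⁻²) · (s·A) = kg·m²·s⁻³·A⁻¹.
kg·m²·s⁻³·A⁻¹ is the base-SI form of the volt.

V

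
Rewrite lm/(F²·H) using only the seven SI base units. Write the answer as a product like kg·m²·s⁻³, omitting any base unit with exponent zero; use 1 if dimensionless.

kg·m²·s⁻⁶·A⁻²·cd

F = C/V (capacitance = charge per voltage),
    = A·s/(kg·m²·s⁻³·A⁻¹) (substituting C and V),
    = kg⁻¹·m⁻²·s⁴·A².
So F⁻² = kg²·m⁴·s⁻⁸·A⁻⁴.
lm = cd·sr = cd (luminous flux; sr is dimensionless).
H = Wb/A (inductance = flux per current),
    = kg·m²·s⁻²·A⁻².
So H⁻¹ = kg⁻¹·m⁻²·s²·A².
Combining: F⁻²·lm·H⁻¹ = (kg²·m⁴·s⁻⁸·A⁻⁴) · cd · (kg⁻¹·m⁻²·s²·A²) = kg·m²·s⁻⁶·A⁻²·cd.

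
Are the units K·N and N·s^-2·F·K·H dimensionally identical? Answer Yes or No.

Left side:
  N = kg·m·s⁻².
  Combining: K·N = K · (kg·m·s⁻²) = kg·m·s⁻²·K.
Right side:
  N = kg·m·s⁻².
  F = kg⁻¹·m⁻²·s⁴·A².
  H = kg·m²·s⁻²·A⁻².
  Combining: N·s⁻²·F·K·H = (kg·m·s⁻²) · s⁻² · (kg⁻¹·m⁻²·s⁴·A²) · K · (kg·m²·s⁻²·A⁻²) = kg·m·s⁻²·K.
Both reduce to kg·m·s⁻²·K.

Yes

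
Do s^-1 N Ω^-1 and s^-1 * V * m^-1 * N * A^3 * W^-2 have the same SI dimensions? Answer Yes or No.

Left side:
  N = kg·m/s² = kg·m·s⁻² (force = mass × acceleration).
  Ω = V/A (resistance = voltage per current),
      = kg·m²·s⁻³·A⁻².
  So Ω⁻¹ = kg⁻¹·m⁻²·s³·A².
  Combining: s⁻¹·N·Ω⁻¹ = s⁻¹ · (kg·m·s⁻²) · (kg⁻¹·m⁻²·s³·A²) = m⁻¹·A².
Right side:
  V = kg·m²·s⁻³·A⁻¹.
  N = kg·m·s⁻².
  W = kg·m²·s⁻³.
  So W⁻² = kg⁻²·m⁻⁴·s⁶.
  Combining: s⁻¹·V·m⁻¹·N·A³·W⁻² = s⁻¹ · (kg·m²·s⁻³·A⁻¹) · m⁻¹ · (kg·m·s⁻²) · A³ · (kg⁻²·m⁻⁴·s⁶) = m⁻²·A².
Left is m⁻¹·A²; right is m⁻²·A² — different.

No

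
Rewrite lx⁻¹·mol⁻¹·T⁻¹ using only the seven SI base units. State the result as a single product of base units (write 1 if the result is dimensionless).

kg⁻¹·m²·s²·A·mol⁻¹·cd⁻¹

lx = lm/m² (illuminance = luminous flux per area),
    = m⁻²·cd.
So lx⁻¹ = m²·cd⁻¹.
T = Wb/m² (flux density = flux per area),
    = kg·s⁻²·A⁻¹.
So T⁻¹ = kg⁻¹·s²·A.
Combining: lx⁻¹·mol⁻¹·T⁻¹ = (m²·cd⁻¹) · mol⁻¹ · (kg⁻¹·s²·A) = kg⁻¹·m²·s²·A·mol⁻¹·cd⁻¹.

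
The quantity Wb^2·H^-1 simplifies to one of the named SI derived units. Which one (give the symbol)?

Wb = V·s (flux: a volt is a weber per second),
    = kg·m²·s⁻²·A⁻¹.
So Wb² = kg²·m⁴·s⁻⁴·A⁻².
H = Wb/A (inductance = flux per current),
    = kg·m²·s⁻²·A⁻².
So H⁻¹ = kg⁻¹·m⁻²·s²·A².
Combining: Wb²·H⁻¹ = (kg²·m⁴·s⁻⁴·A⁻²) · (kg⁻¹·m⁻²·s²·A²) = kg·m²·s⁻².
kg·m²·s⁻² is the base-SI form of the joule.

J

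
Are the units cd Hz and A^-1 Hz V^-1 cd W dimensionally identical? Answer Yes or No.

Left side:
  Hz = s⁻¹.
  Combining: cd·Hz = cd · s⁻¹ = s⁻¹·cd.
Right side:
  Hz = 1/s = s⁻¹ (frequency is cycles per second).
  V = W/A (potential = power per current),
      = kg·m²·s⁻³·A⁻¹.
  So V⁻¹ = kg⁻¹·m⁻²·s³·A.
  W = J/s (power = energy per time),
      = kg·m²·s⁻³.
  Combining: A⁻¹·Hz·V⁻¹·cd·W = A⁻¹ · s⁻¹ · (kg⁻¹·m⁻²·s³·A) · cd · (kg·m²·s⁻³) = s⁻¹·cd.
Both reduce to s⁻¹·cd.

Yes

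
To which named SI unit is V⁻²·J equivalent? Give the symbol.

F

V = W/A (potential = power per current),
    = kg·m²·s⁻³·A⁻¹.
So V⁻² = kg⁻²·m⁻⁴·s⁶·A².
J = N·m (work = force × distance),
    = kg·m²·s⁻².
Combining: V⁻²·J = (kg⁻²·m⁻⁴·s⁶·A²) · (kg·m²·s⁻²) = kg⁻¹·m⁻²·s⁴·A².
kg⁻¹·m⁻²·s⁴·A² is the base-SI form of the farad.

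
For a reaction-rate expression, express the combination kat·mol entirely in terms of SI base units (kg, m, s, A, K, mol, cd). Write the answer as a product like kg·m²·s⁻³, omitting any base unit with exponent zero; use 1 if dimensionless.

s⁻¹·mol²

kat = mol/s = s⁻¹·mol (catalytic activity).
Combining: kat·mol = (s⁻¹·mol) · mol = s⁻¹·mol².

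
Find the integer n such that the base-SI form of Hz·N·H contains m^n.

Hz = 1/s = s⁻¹ (frequency is cycles per second).
N = kg·m/s² = kg·m·s⁻² (force = mass × acceleration).
H = Wb/A (inductance = flux per current),
    = kg·m²·s⁻²·A⁻².
Combining: Hz·N·H = s⁻¹ · (kg·m·s⁻²) · (kg·m²·s⁻²·A⁻²) = kg²·m³·s⁻⁵·A⁻².
The exponent of m is 3.

3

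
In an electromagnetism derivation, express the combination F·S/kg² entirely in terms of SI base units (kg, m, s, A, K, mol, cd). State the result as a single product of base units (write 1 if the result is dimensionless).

kg⁻⁴·m⁻⁴·s⁷·A⁴

F = C/V (capacitance = charge per voltage),
    = A·s/(kg·m²·s⁻³·A⁻¹) (substituting C and V),
    = kg⁻¹·m⁻²·s⁴·A².
S = 1/Ω (conductance is reciprocal resistance),
    = kg⁻¹·m⁻²·s³·A².
Combining: kg⁻²·F·S = kg⁻² · (kg⁻¹·m⁻²·s⁴·A²) · (kg⁻¹·m⁻²·s³·A²) = kg⁻⁴·m⁻⁴·s⁷·A⁴.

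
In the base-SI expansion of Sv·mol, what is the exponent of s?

Sv = J/kg (equivalent dose = energy per mass),
    = m²·s⁻².
Combining: Sv·mol = (m²·s⁻²) · mol = m²·s⁻²·mol.
The exponent of s is -2.

-2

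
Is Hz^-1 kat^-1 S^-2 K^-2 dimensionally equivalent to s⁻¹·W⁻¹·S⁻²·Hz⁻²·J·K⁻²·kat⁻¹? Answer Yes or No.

No

Left side:
  Hz = s⁻¹.
  So Hz⁻¹ = s.
  kat = s⁻¹·mol.
  So kat⁻¹ = s·mol⁻¹.
  S = kg⁻¹·m⁻²·s³·A².
  So S⁻² = kg²·m⁴·s⁻⁶·A⁻⁴.
  Combining: Hz⁻¹·kat⁻¹·S⁻²·K⁻² = s · (s·mol⁻¹) · (kg²·m⁴·s⁻⁶·A⁻⁴) · K⁻² = kg²·m⁴·s⁻⁴·A⁻⁴·K⁻²·mol⁻¹.
Right side:
  W = kg·m²·s⁻³.
  So W⁻¹ = kg⁻¹·m⁻²·s³.
  S = kg⁻¹·m⁻²·s³·A².
  So S⁻² = kg²·m⁴·s⁻⁶·A⁻⁴.
  Hz = s⁻¹.
  So Hz⁻² = s².
  J = kg·m²·s⁻².
  kat = s⁻¹·mol.
  So kat⁻¹ = s·mol⁻¹.
  Combining: s⁻¹·W⁻¹·S⁻²·Hz⁻²·J·K⁻²·kat⁻¹ = s⁻¹ · (kg⁻¹·m⁻²·s³) · (kg²·m⁴·s⁻⁶·A⁻⁴) · s² · (kg·m²·s⁻²) · K⁻² · (s·mol⁻¹) = kg²·m⁴·s⁻³·A⁻⁴·K⁻²·mol⁻¹.
Left is kg²·m⁴·s⁻⁴·A⁻⁴·K⁻²·mol⁻¹; right is kg²·m⁴·s⁻³·A⁻⁴·K⁻²·mol⁻¹ — different.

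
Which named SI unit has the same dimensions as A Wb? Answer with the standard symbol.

J

Wb = kg·m²·s⁻²·A⁻¹.
Combining: A·Wb = A · (kg·m²·s⁻²·A⁻¹) = kg·m²·s⁻².
kg·m²·s⁻² is the base-SI form of the joule.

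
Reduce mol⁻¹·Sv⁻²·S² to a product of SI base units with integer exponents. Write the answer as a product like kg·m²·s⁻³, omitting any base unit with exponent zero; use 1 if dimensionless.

Sv = J/kg (equivalent dose = energy per mass),
    = m²·s⁻².
So Sv⁻² = m⁻⁴·s⁴.
S = 1/Ω (conductance is reciprocal resistance),
    = kg⁻¹·m⁻²·s³·A².
So S² = kg⁻²·m⁻⁴·s⁶·A⁴.
Combining: mol⁻¹·Sv⁻²·S² = mol⁻¹ · (m⁻⁴·s⁴) · (kg⁻²·m⁻⁴·s⁶·A⁴) = kg⁻²·m⁻⁸·s¹⁰·A⁴·mol⁻¹.

kg⁻²·m⁻⁸·s¹⁰·A⁴·mol⁻¹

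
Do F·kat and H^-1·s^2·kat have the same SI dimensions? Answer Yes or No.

Left side:
  F = C/V (capacitance = charge per voltage),
      = A·s/(kg·m²·s⁻³·A⁻¹) (substituting C and V),
      = kg⁻¹·m⁻²·s⁴·A².
  kat = mol/s = s⁻¹·mol (catalytic activity).
  Combining: F·kat = (kg⁻¹·m⁻²·s⁴·A²) · (s⁻¹·mol) = kg⁻¹·m⁻²·s³·A²·mol.
Right side:
  H = Wb/A (inductance = flux per current),
      = kg·m²·s⁻²·A⁻².
  So H⁻¹ = kg⁻¹·m⁻²·s²·A².
  kat = mol/s = s⁻¹·mol (catalytic activity).
  Combining: H⁻¹·s²·kat = (kg⁻¹·m⁻²·s²·A²) · s² · (s⁻¹·mol) = kg⁻¹·m⁻²·s³·A²·mol.
Both reduce to kg⁻¹·m⁻²·s³·A²·mol.

Yes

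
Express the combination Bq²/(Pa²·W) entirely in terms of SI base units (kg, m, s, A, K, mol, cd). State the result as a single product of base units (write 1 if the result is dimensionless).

kg⁻³·s⁵

Pa = N/m² (pressure = force per area),
    = kg·m⁻¹·s⁻².
So Pa⁻² = kg⁻²·m²·s⁴.
W = J/s (power = energy per time),
    = kg·m²·s⁻³.
So W⁻¹ = kg⁻¹·m⁻²·s³.
Bq = 1/s = s⁻¹ (activity is decays per second).
So Bq² = s⁻².
Combining: Pa⁻²·W⁻¹·Bq² = (kg⁻²·m²·s⁴) · (kg⁻¹·m⁻²·s³) · s⁻² = kg⁻³·s⁵.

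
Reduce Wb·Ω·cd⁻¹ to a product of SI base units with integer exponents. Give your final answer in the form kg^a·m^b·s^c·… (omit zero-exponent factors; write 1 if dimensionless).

Wb = V·s (flux: a volt is a weber per second),
    = kg·m²·s⁻²·A⁻¹.
Ω = V/A (resistance = voltage per current),
    = kg·m²·s⁻³·A⁻².
Combining: Wb·Ω·cd⁻¹ = (kg·m²·s⁻²·A⁻¹) · (kg·m²·s⁻³·A⁻²) · cd⁻¹ = kg²·m⁴·s⁻⁵·A⁻³·cd⁻¹.

kg²·m⁴·s⁻⁵·A⁻³·cd⁻¹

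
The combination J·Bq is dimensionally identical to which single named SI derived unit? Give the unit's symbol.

J = kg·m²·s⁻².
Bq = s⁻¹.
Combining: J·Bq = (kg·m²·s⁻²) · s⁻¹ = kg·m²·s⁻³.
kg·m²·s⁻³ is the base-SI form of the watt.

W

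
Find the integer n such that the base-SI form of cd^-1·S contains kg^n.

-1

S = kg⁻¹·m⁻²·s³·A².
Combining: cd⁻¹·S = cd⁻¹ · (kg⁻¹·m⁻²·s³·A²) = kg⁻¹·m⁻²·s³·A²·cd⁻¹.
The exponent of kg is -1.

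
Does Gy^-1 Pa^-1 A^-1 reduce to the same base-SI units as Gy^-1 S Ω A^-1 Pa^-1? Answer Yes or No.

Left side:
  Gy = J/kg (absorbed dose = energy per mass),
      = m²·s⁻².
  So Gy⁻¹ = m⁻²·s².
  Pa = N/m² (pressure = force per area),
      = kg·m⁻¹·s⁻².
  So Pa⁻¹ = kg⁻¹·m·s².
  Combining: Gy⁻¹·Pa⁻¹·A⁻¹ = (m⁻²·s²) · (kg⁻¹·m·s²) · A⁻¹ = kg⁻¹·m⁻¹·s⁴·A⁻¹.
Right side:
  Gy = J/kg (absorbed dose = energy per mass),
      = m²·s⁻².
  So Gy⁻¹ = m⁻²·s².
  S = 1/Ω (conductance is reciprocal resistance),
      = kg⁻¹·m⁻²·s³·A².
  Ω = V/A (resistance = voltage per current),
      = kg·m²·s⁻³·A⁻².
  Pa = N/m² (pressure = force per area),
      = kg·m⁻¹·s⁻².
  So Pa⁻¹ = kg⁻¹·m·s².
  Combining: Gy⁻¹·S·Ω·A⁻¹·Pa⁻¹ = (m⁻²·s²) · (kg⁻¹·m⁻²·s³·A²) · (kg·m²·s⁻³·A⁻²) · A⁻¹ · (kg⁻¹·m·s²) = kg⁻¹·m⁻¹·s⁴·A⁻¹.
Both reduce to kg⁻¹·m⁻¹·s⁴·A⁻¹.

Yes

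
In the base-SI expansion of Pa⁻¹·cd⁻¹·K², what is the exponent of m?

1

Pa = N/m² (pressure = force per area),
    = kg·m⁻¹·s⁻².
So Pa⁻¹ = kg⁻¹·m·s².
Combining: Pa⁻¹·cd⁻¹·K² = (kg⁻¹·m·s²) · cd⁻¹ · K² = kg⁻¹·m·s²·K²·cd⁻¹.
The exponent of m is 1.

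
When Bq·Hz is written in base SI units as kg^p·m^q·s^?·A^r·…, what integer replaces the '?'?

-2

Bq = 1/s = s⁻¹ (activity is decays per second).
Hz = 1/s = s⁻¹ (frequency is cycles per second).
Combining: Bq·Hz = s⁻¹ · s⁻¹ = s⁻².
The exponent of s is -2.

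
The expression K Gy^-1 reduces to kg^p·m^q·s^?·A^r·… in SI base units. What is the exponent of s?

Gy = m²·s⁻².
So Gy⁻¹ = m⁻²·s².
Combining: K·Gy⁻¹ = K · (m⁻²·s²) = m⁻²·s²·K.
The exponent of s is 2.

2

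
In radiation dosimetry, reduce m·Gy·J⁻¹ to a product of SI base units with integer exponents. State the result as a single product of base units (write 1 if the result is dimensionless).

Gy = J/kg (absorbed dose = energy per mass),
    = m²·s⁻².
J = N·m (work = force × distance),
    = kg·m²·s⁻².
So J⁻¹ = kg⁻¹·m⁻²·s².
Combining: m·Gy·J⁻¹ = m · (m²·s⁻²) · (kg⁻¹·m⁻²·s²) = kg⁻¹·m.

kg⁻¹·m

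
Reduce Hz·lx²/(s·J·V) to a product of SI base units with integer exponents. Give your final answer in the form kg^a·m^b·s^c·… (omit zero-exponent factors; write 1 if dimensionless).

Hz = s⁻¹.
lx = m⁻²·cd.
So lx² = m⁻⁴·cd².
J = kg·m²·s⁻².
So J⁻¹ = kg⁻¹·m⁻²·s².
V = kg·m²·s⁻³·A⁻¹.
So V⁻¹ = kg⁻¹·m⁻²·s³·A.
Combining: Hz·s⁻¹·lx²·J⁻¹·V⁻¹ = s⁻¹ · s⁻¹ · (m⁻⁴·cd²) · (kg⁻¹·m⁻²·s²) · (kg⁻¹·m⁻²·s³·A) = kg⁻²·m⁻⁸·s³·A·cd².

kg⁻²·m⁻⁸·s³·A·cd²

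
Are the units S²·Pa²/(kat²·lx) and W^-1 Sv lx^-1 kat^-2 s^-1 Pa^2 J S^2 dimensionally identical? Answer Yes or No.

No

Left side:
  S = 1/Ω (conductance is reciprocal resistance),
      = kg⁻¹·m⁻²·s³·A².
  So S² = kg⁻²·m⁻⁴·s⁶·A⁴.
  kat = mol/s = s⁻¹·mol (catalytic activity).
  So kat⁻² = s²·mol⁻².
  lx = lm/m² (illuminance = luminous flux per area),
      = m⁻²·cd.
  So lx⁻¹ = m²·cd⁻¹.
  Pa = N/m² (pressure = force per area),
      = kg·m⁻¹·s⁻².
  So Pa² = kg²·m⁻²·s⁻⁴.
  Combining: S²·kat⁻²·lx⁻¹·Pa² = (kg⁻²·m⁻⁴·s⁶·A⁴) · (s²·mol⁻²) · (m²·cd⁻¹) · (kg²·m⁻²·s⁻⁴) = m⁻⁴·s⁴·A⁴·mol⁻²·cd⁻¹.
Right side:
  W = kg·m²·s⁻³.
  So W⁻¹ = kg⁻¹·m⁻²·s³.
  Sv = m²·s⁻².
  lx = m⁻²·cd.
  So lx⁻¹ = m²·cd⁻¹.
  kat = s⁻¹·mol.
  So kat⁻² = s²·mol⁻².
  Pa = kg·m⁻¹·s⁻².
  So Pa² = kg²·m⁻²·s⁻⁴.
  J = kg·m²·s⁻².
  S = kg⁻¹·m⁻²·s³·A².
  So S² = kg⁻²·m⁻⁴·s⁶·A⁴.
  Combining: W⁻¹·Sv·lx⁻¹·kat⁻²·s⁻¹·Pa²·J·S² = (kg⁻¹·m⁻²·s³) · (m²·s⁻²) · (m²·cd⁻¹) · (s²·mol⁻²) · s⁻¹ · (kg²·m⁻²·s⁻⁴) · (kg·m²·s⁻²) · (kg⁻²·m⁻⁴·s⁶·A⁴) = m⁻²·s²·A⁴·mol⁻²·cd⁻¹.
Left is m⁻⁴·s⁴·A⁴·mol⁻²·cd⁻¹; right is m⁻²·s²·A⁴·mol⁻²·cd⁻¹ — different.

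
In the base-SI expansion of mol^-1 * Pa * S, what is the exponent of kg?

0

Pa = N/m² (pressure = force per area),
    = kg·m⁻¹·s⁻².
S = 1/Ω (conductance is reciprocal resistance),
    = kg⁻¹·m⁻²·s³·A².
Combining: mol⁻¹·Pa·S = mol⁻¹ · (kg·m⁻¹·s⁻²) · (kg⁻¹·m⁻²·s³·A²) = m⁻³·s·A²·mol⁻¹.
The exponent of kg is 0.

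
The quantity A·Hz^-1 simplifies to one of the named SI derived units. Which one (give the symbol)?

C

Hz = 1/s = s⁻¹ (frequency is cycles per second).
So Hz⁻¹ = s.
Combining: A·Hz⁻¹ = A · s = s·A.
s·A is the base-SI form of the coulomb.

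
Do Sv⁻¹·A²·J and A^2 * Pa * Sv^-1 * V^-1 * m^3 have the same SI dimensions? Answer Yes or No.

Left side:
  Sv = J/kg (equivalent dose = energy per mass),
      = m²·s⁻².
  So Sv⁻¹ = m⁻²·s².
  J = N·m (work = force × distance),
      = kg·m²·s⁻².
  Combining: Sv⁻¹·A²·J = (m⁻²·s²) · A² · (kg·m²·s⁻²) = kg·A².
Right side:
  Pa = kg·m⁻¹·s⁻².
  Sv = m²·s⁻².
  So Sv⁻¹ = m⁻²·s².
  V = kg·m²·s⁻³·A⁻¹.
  So V⁻¹ = kg⁻¹·m⁻²·s³·A.
  Combining: A²·Pa·Sv⁻¹·V⁻¹·m³ = A² · (kg·m⁻¹·s⁻²) · (m⁻²·s²) · (kg⁻¹·m⁻²·s³·A) · m³ = m⁻²·s³·A³.
Left is kg·A²; right is m⁻²·s³·A³ — different.

No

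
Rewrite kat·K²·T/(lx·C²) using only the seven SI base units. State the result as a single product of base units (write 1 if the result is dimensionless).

kg·m²·s⁻⁵·A⁻³·K²·mol·cd⁻¹

lx = m⁻²·cd.
So lx⁻¹ = m²·cd⁻¹.
C = s·A.
So C⁻² = s⁻²·A⁻².
kat = s⁻¹·mol.
T = kg·s⁻²·A⁻¹.
Combining: lx⁻¹·C⁻²·kat·K²·T = (m²·cd⁻¹) · (s⁻²·A⁻²) · (s⁻¹·mol) · K² · (kg·s⁻²·A⁻¹) = kg·m²·s⁻⁵·A⁻³·K²·mol·cd⁻¹.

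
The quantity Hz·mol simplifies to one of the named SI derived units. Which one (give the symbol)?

Hz = s⁻¹.
Combining: Hz·mol = s⁻¹ · mol = s⁻¹·mol.
s⁻¹·mol is the base-SI form of the katal.

kat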